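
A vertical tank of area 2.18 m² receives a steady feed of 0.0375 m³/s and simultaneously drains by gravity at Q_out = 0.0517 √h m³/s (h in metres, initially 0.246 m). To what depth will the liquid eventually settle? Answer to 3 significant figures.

A dh/dt = Q_in − 0.0517 √h. Steady state requires inflow = outflow:
Q_in = 0.0517 √h_ss ⇒ √h_ss = 0.0375/0.0517 = 0.72534.
h_ss = 0.72534² = 0.52612 m. (Since h₀ = 0.246 m < h_ss, the level will rise toward this value.)

0.526 m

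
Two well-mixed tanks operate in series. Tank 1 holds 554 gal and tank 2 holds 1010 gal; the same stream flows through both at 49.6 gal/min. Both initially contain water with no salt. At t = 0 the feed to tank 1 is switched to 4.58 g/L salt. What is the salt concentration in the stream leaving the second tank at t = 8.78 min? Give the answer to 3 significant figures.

Time constants: τᵢ = Vᵢ/Q for each well-mixed tank.
τ₁ = 554/49.6 = 11.169 min; τ₂ = 1010/49.6 = 20.363 min.
Tank 1: C₁ = C_in(1 − e^(−t/τ₁)). Tank 2 (τ₁ ≠ τ₂): C₂ = C_in[1 − (τ₁ e^(−t/τ₁) − τ₂ e^(−t/τ₂))/(τ₁ − τ₂)].
At t = 8.78: e^(−t/τ₁) = 0.45563, e^(−t/τ₂) = 0.64974.
C₂ = 4.58·[1 − (11.169·0.45563 − 20.363·0.64974)/(-9.1935)] = 4.58·0.11442 = 0.52405 g/L.

0.524 g/L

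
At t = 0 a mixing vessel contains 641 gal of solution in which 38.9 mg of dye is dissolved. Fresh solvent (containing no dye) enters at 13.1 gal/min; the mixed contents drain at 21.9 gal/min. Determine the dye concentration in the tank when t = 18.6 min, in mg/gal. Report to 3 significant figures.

0.0391 mg/gal

Let m(t) be the amount of dye. Volume: V(t) = V₀ + (Q_in − Q_out) t = 641 − 8.8000 t; V(18.6) = 477.32 gal.
Species balance (pure solvent in): dm/dt = −Q_out · m/V(t).
dm/m = −Q_out dt/(V₀ − 8.8000 t); integrating gives ln(m/m₀) = −(Q_out/(Q_in−Q_out)) ln(V/V₀).
m = m₀ (V₀/V)^(Q_out/(Q_in−Q_out)) = 38.9 × (641/477.32)^(-2.4886) = 18.676 mg.
C = m/V = 18.676/477.32 = 0.039127 mg/gal.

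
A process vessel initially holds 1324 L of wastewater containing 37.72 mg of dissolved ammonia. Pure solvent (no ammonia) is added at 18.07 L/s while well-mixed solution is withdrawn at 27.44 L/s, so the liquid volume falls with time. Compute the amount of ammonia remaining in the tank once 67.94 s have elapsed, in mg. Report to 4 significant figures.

Total volume: dV/dt = Q_in − Q_out = -9.37000 L/s, so V(t) = 1324 − 9.37000 t and V(67.94) = 687.402 L.
Solute balance: dm/dt = 0 − Q_out C = −Q_out m/V(t).
Separate: dm/m = −Q_out dt/V(t) ⇒ ln(m/m₀) = −(Q_out/(Q_in−Q_out)) ln(V/V₀).
m = m₀ (V₀/V)^(Q_out/(Q_in−Q_out)) = 37.72 × (1324/687.402)^(-2.92850) = 5.53218 mg.

5.532 mg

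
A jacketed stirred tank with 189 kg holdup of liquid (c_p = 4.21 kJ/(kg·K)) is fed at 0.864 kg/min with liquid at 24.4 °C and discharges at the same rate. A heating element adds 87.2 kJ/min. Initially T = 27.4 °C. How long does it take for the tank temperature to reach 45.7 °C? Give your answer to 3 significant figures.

M c_p dT/dt = ṁ c_p (T_in − T) + Q̇.
τ = M/ṁ = 218.75 min; T_ss = T_in + Q̇/(ṁ c_p) = 48.373 °C.
T(t) = T_ss + (T₀ − T_ss) e^(−t/τ). Set T = 45.7:
e^(−t/τ) = (45.7 − 48.373)/(27.4 − 48.373) = 0.12745
t = −218.75 · ln(0.12745) = 450.64 min.

451 min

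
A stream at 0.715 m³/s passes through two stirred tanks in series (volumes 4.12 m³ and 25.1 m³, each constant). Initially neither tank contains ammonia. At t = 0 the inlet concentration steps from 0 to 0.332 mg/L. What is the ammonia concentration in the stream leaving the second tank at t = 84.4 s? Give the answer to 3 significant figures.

Each tank obeys Vᵢ dCᵢ/dt = Q(Cᵢ₋₁ − Cᵢ), so τᵢ = Vᵢ/Q.
τ₁ = 4.12/0.715 = 5.7622 s; τ₂ = 25.1/0.715 = 35.105 s.
Tank 1: C₁ = C_in(1 − e^(−t/τ₁)). Tank 2 (τ₁ ≠ τ₂): C₂ = C_in[1 − (τ₁ e^(−t/τ₁) − τ₂ e^(−t/τ₂))/(τ₁ − τ₂)].
At t = 84.4: e^(−t/τ₁) = 4.3536e-07, e^(−t/τ₂) = 0.090336.
C₂ = 0.332·[1 − (5.7622·4.3536e-07 − 35.105·0.090336)/(-29.343)] = 0.332·0.89192 = 0.29612 mg/L.

0.296 mg/L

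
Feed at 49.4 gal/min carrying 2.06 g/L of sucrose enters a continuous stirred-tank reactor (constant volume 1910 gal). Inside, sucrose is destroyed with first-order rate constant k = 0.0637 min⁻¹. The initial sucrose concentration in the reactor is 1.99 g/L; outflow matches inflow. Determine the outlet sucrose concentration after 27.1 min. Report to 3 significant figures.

0.718 g/L

Accumulation = in − out − consumed: V dC/dt = Q C_in − Q C − k V C.
dC/dt = (Q/V) C_in − (Q/V + k) C; effective rate a = Q/V + k = 0.025864 + 0.0637 = 0.089564 min⁻¹.
C_ss = Q C_in/(Q + kV) = 0.59488 g/L; C(t) = C_ss + (C₀ − C_ss) e^(−a t).
C(27.1) = 0.59488 + (1.3951)·e^(−0.089564·27.1) = 0.59488 + (1.3951)·0.088285 = 0.71805 g/L.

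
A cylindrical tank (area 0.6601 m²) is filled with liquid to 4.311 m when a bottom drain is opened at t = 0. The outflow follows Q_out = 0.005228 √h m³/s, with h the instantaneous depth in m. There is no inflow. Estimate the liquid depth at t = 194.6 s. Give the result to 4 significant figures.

With no inflow, A dh/dt = −0.005228 √h.
Separate and integrate: 2(√h − √h₀) = −(0.005228/A) t.
√h = √4.311 − 0.005228·194.6/(2·0.6601) = 2.07629 − 0.770617 = 1.30568.
h = 1.30568² = 1.70479 m.

1.705 m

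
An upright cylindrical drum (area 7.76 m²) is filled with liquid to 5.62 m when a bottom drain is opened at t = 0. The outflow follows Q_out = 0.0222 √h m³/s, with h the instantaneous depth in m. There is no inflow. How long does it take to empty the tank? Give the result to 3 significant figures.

1660 s

A dh/dt = −Q_out = −0.0222 √h.
∫ h^(−1/2) dh = −(0.0222/A) ∫ dt, giving 2√h = 2√h₀ − (0.0222/A) t.
Set h = 0: 2√h₀ = (0.0222/A) t_empty ⇒ t_empty = 2A√h₀/0.0222.
t_empty = 2·7.76·√5.62/0.0222 = 15.520·2.3707/0.0222 = 1657.3 s.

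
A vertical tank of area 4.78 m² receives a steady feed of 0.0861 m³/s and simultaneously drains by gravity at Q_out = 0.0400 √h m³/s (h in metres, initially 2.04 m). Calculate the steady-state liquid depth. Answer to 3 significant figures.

A dh/dt = Q_in − 0.0400 √h. Steady state requires inflow = outflow:
Q_in = 0.0400 √h_ss ⇒ √h_ss = 0.0861/0.0400 = 2.1525.
h_ss = 2.1525² = 4.6333 m. (Since h₀ = 2.04 m < h_ss, the level will rise toward this value.)

4.63 m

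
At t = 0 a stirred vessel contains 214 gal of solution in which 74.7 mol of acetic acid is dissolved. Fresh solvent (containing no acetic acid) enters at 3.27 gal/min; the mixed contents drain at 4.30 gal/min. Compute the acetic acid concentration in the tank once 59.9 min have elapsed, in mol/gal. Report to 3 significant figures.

0.119 mol/gal

Total volume: dV/dt = Q_in − Q_out = -1.0300 gal/min, so V(t) = 214 − 1.0300 t and V(59.9) = 152.30 gal.
No acetic acid enters, so dm/dt = −Q_out · (m/V).
Separate: dm/m = −Q_out dt/V(t) ⇒ ln(m/m₀) = −(Q_out/(Q_in−Q_out)) ln(V/V₀).
m = m₀ (V₀/V)^(Q_out/(Q_in−Q_out)) = 74.7 × (214/152.30)^(-4.1748) = 18.059 mol.
C = m/V = 18.059/152.30 = 0.11857 mol/gal.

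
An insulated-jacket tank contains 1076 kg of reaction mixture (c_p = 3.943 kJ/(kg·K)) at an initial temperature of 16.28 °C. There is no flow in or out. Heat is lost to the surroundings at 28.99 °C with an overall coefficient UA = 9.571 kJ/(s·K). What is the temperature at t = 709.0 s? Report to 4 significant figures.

Lumped-capacitance energy balance: M c_p dT/dt = UA(T_amb − T).
dT/dt = (T_ss − T)/τ with T_ss = T_amb = 28.9900 °C, τ = M c_p/UA = 1076·3.943/9.571 = 443.284 s.
Solution: T(t) = T_ss + (T₀ − T_ss) e^(−t/τ).
T(709.0) = 28.9900 + (-12.7100)·0.202012 = 26.4224 °C.

26.42 °C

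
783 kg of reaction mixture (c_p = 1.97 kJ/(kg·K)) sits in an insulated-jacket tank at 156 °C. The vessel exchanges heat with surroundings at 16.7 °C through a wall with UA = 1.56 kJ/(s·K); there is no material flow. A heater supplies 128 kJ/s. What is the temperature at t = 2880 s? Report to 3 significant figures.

Unsteady energy balance on the tank contents: M c_p dT/dt = −UA(T − T_amb) + Q̇.
dT/dt = (T_ss − T)/τ with T_ss = T_amb + Q̇/UA = 16.7 + 128/1.56 = 98.751 °C, τ = M c_p/UA = 783·1.97/1.56 = 988.79 s.
T approaches T_ss exponentially: T(t) = T_ss + (T₀ − T_ss) e^(−t/τ).
T(2880) = 98.751 + (57.249)·0.054331 = 101.86 °C.

102 °C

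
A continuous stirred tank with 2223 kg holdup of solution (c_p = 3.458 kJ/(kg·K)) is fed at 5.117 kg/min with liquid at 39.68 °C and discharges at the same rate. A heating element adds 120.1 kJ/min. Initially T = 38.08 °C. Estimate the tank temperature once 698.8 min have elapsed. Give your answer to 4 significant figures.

44.79 °C

First-law balance (no shaft work): M c_p dT/dt = ṁ c_p (T_in − T) + 120.1.
Rearrange: dT/dt = (T_ss − T)/τ with τ = M/ṁ = 434.434 min and T_ss = T_in + Q̇/(ṁ c_p) = 46.4674 °C.
Integrating: T(t) = T_ss + (T₀ − T_ss) e^(−t/τ).
T(698.8) = 46.4674 + (-8.38739)·e^(−698.8/434.434) = 46.4674 + (-8.38739)·0.200182 = 44.7884 °C.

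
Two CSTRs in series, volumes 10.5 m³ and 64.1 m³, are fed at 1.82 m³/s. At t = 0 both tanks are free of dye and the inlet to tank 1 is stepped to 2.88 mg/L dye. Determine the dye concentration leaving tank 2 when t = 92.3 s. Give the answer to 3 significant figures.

Time constants: τᵢ = Vᵢ/Q for each well-mixed tank.
τ₁ = 10.5/1.82 = 5.7692 s; τ₂ = 64.1/1.82 = 35.220 s.
Solving the cascade with C₁(0)=C₂(0)=0 gives C₂(t) = C_in[1 − (τ₁ e^(−t/τ₁) − τ₂ e^(−t/τ₂))/(τ₁ − τ₂)].
At t = 92.3: e^(−t/τ₁) = 1.1269e-07, e^(−t/τ₂) = 0.072753.
C₂ = 2.88·[1 − (5.7692·1.1269e-07 − 35.220·0.072753)/(-29.451)] = 2.88·0.91300 = 2.6294 mg/L.

2.63 mg/L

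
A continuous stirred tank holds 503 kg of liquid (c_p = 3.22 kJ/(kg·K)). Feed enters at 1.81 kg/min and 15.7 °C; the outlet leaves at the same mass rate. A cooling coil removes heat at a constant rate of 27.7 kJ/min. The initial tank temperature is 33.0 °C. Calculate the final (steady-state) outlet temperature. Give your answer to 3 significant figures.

M c_p dT/dt = ṁ c_p (T_in − T) − Q̇.
At steady state dT/dt = 0 ⇒ T_ss = T_in − Q̇/(ṁ c_p) = 15.7 − 27.7/(1.81·3.22) = 10.947 °C.

10.9 °C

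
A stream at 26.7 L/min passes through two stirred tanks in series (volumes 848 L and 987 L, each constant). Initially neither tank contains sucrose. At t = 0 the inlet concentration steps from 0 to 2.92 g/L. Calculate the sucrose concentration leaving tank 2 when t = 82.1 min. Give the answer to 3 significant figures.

2.01 g/L

Each tank obeys Vᵢ dCᵢ/dt = Q(Cᵢ₋₁ − Cᵢ), so τᵢ = Vᵢ/Q.
τ₁ = 848/26.7 = 31.760 min; τ₂ = 987/26.7 = 36.966 min.
Solving the cascade with C₁(0)=C₂(0)=0 gives C₂(t) = C_in[1 − (τ₁ e^(−t/τ₁) − τ₂ e^(−t/τ₂))/(τ₁ − τ₂)].
At t = 82.1: e^(−t/τ₁) = 0.075397, e^(−t/τ₂) = 0.10851.
C₂ = 2.92·[1 − (31.760·0.075397 − 36.966·0.10851)/(-5.2060)] = 2.92·0.68950 = 2.0133 g/L.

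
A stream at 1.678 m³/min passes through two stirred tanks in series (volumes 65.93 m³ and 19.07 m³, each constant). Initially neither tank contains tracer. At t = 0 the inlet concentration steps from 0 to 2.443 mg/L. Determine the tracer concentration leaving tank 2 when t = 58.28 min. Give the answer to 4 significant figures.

1.669 mg/L

Species balance on tank i: dCᵢ/dt = (Cᵢ₋₁ − Cᵢ)/τᵢ with τᵢ = Vᵢ/Q.
τ₁ = 65.93/1.678 = 39.2908 min; τ₂ = 19.07/1.678 = 11.3647 min.
Solving the cascade with C₁(0)=C₂(0)=0 gives C₂(t) = C_in[1 − (τ₁ e^(−t/τ₁) − τ₂ e^(−t/τ₂))/(τ₁ − τ₂)].
At t = 58.28: e^(−t/τ₁) = 0.226888, e^(−t/τ₂) = 0.00592751.
C₂ = 2.443·[1 − (39.2908·0.226888 − 11.3647·0.00592751)/(27.9261)] = 2.443·0.683190 = 1.66903 mg/L.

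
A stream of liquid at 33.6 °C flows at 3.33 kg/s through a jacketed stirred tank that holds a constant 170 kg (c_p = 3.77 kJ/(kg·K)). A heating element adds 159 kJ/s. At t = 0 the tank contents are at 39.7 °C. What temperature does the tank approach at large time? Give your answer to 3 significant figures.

46.3 °C

First-law balance (no shaft work): M c_p dT/dt = ṁ c_p (T_in − T) + 159.
At steady state dT/dt = 0 ⇒ T_ss = T_in + Q̇/(ṁ c_p) = 33.6 + 159/(3.33·3.77) = 46.265 °C.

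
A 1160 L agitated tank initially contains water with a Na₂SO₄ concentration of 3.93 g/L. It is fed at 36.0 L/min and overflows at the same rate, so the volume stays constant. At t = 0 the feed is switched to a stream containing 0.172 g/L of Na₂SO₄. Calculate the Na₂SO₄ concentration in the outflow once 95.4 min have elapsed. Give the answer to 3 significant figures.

0.367 g/L

Species balance on the tank: V dC/dt = Q(C_in − C).
So dC/dt = (C_in − C)/τ with τ = V/Q = 1160/36.0 = 32.222 min.
Solution: C(t) = C_in + (C₀ − C_in) e^(−t/τ).
C(95.4) = 0.172 + (3.93 − 0.172)·e^(−95.4/32.222) = 0.172 + (3.7580)·0.051783 = 0.36660 g/L.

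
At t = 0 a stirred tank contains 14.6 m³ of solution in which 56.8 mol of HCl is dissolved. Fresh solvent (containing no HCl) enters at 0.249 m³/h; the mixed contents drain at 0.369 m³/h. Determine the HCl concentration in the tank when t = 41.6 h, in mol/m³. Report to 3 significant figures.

Total volume: dV/dt = Q_in − Q_out = -0.12000 m³/h, so V(t) = 14.6 − 0.12000 t and V(41.6) = 9.6080 m³.
Species balance (pure solvent in): dm/dt = −Q_out · m/V(t).
dm/m = −Q_out dt/(V₀ − 0.12000 t); integrating gives ln(m/m₀) = −(Q_out/(Q_in−Q_out)) ln(V/V₀).
m = m₀ (V₀/V)^(Q_out/(Q_in−Q_out)) = 56.8 × (14.6/9.6080)^(-3.0750) = 15.688 mol.
C = m/V = 15.688/9.6080 = 1.6328 mol/m³.

1.63 mol/m³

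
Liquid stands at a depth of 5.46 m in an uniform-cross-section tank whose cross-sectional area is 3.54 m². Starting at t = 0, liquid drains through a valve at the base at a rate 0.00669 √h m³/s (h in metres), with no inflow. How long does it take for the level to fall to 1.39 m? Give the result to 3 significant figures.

A dh/dt = −Q_out = −0.00669 √h.
∫ h^(−1/2) dh = −(0.00669/A) ∫ dt, giving 2√h = 2√h₀ − (0.00669/A) t.
t = 2A(√h₀ − √h)/0.00669 = 2·3.54·(√5.46 − √1.39)/0.00669
  = 7.0800 × (2.3367 − 1.1790) / 0.00669 = 1225.2 s.

1230 s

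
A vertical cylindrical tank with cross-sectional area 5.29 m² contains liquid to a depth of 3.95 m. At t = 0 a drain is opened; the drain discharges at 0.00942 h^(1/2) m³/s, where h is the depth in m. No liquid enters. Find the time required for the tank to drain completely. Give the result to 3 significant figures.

2230 s

With no inflow, A dh/dt = −0.00942 √h.
∫ h^(−1/2) dh = −(0.00942/A) ∫ dt, giving 2√h = 2√h₀ − (0.00942/A) t.
Set h = 0: 2√h₀ = (0.00942/A) t_empty ⇒ t_empty = 2A√h₀/0.00942.
t_empty = 2·5.29·√3.95/0.00942 = 10.580·1.9875/0.00942 = 2232.2 s.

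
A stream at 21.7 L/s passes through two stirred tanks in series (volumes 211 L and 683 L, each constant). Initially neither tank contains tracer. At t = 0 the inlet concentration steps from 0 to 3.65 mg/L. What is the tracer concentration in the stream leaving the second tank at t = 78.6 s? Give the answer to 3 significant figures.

3.22 mg/L

Species balance on tank i: dCᵢ/dt = (Cᵢ₋₁ − Cᵢ)/τᵢ with τᵢ = Vᵢ/Q.
τ₁ = 211/21.7 = 9.7235 s; τ₂ = 683/21.7 = 31.475 s.
Tank 1: C₁ = C_in(1 − e^(−t/τ₁)). Tank 2 (τ₁ ≠ τ₂): C₂ = C_in[1 − (τ₁ e^(−t/τ₁) − τ₂ e^(−t/τ₂))/(τ₁ − τ₂)].
At t = 78.6: e^(−t/τ₁) = 0.00030859, e^(−t/τ₂) = 0.082311.
C₂ = 3.65·[1 − (9.7235·0.00030859 − 31.475·0.082311)/(-21.751)] = 3.65·0.88103 = 3.2158 mg/L.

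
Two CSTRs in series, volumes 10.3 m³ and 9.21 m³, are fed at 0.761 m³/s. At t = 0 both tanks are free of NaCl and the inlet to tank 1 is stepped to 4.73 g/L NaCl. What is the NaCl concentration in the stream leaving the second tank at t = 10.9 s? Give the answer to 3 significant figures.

0.992 g/L

Each tank obeys Vᵢ dCᵢ/dt = Q(Cᵢ₋₁ − Cᵢ), so τᵢ = Vᵢ/Q.
τ₁ = 10.3/0.761 = 13.535 s; τ₂ = 9.21/0.761 = 12.102 s.
Tank 1: C₁ = C_in(1 − e^(−t/τ₁)). Tank 2 (τ₁ ≠ τ₂): C₂ = C_in[1 − (τ₁ e^(−t/τ₁) − τ₂ e^(−t/τ₂))/(τ₁ − τ₂)].
At t = 10.9: e^(−t/τ₁) = 0.44694, e^(−t/τ₂) = 0.40631.
C₂ = 4.73·[1 − (13.535·0.44694 − 12.102·0.40631)/(1.4323)] = 4.73·0.20975 = 0.99210 g/L.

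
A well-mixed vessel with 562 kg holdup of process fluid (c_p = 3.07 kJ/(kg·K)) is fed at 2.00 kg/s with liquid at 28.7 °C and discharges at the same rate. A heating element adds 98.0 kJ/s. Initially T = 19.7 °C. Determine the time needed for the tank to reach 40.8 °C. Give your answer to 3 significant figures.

524 s

M c_p dT/dt = ṁ c_p (T_in − T) + Q̇.
τ = M/ṁ = 281.00 s; T_ss = T_in + Q̇/(ṁ c_p) = 44.661 °C.
T(t) = T_ss + (T₀ − T_ss) e^(−t/τ). Set T = 40.8:
e^(−t/τ) = (40.8 − 44.661)/(19.7 − 44.661) = 0.15468
t = −281.00 · ln(0.15468) = 524.46 s.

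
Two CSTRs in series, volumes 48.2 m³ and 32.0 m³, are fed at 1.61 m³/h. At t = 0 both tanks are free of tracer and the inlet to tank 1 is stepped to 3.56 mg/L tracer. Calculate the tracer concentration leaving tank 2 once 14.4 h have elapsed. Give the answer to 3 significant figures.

Each tank obeys Vᵢ dCᵢ/dt = Q(Cᵢ₋₁ − Cᵢ), so τᵢ = Vᵢ/Q.
τ₁ = 48.2/1.61 = 29.938 h; τ₂ = 32.0/1.61 = 19.876 h.
Solving the cascade with C₁(0)=C₂(0)=0 gives C₂(t) = C_in[1 − (τ₁ e^(−t/τ₁) − τ₂ e^(−t/τ₂))/(τ₁ − τ₂)].
At t = 14.4: e^(−t/τ₁) = 0.61817, e^(−t/τ₂) = 0.48457.
C₂ = 3.56·[1 − (29.938·0.61817 − 19.876·0.48457)/(10.062)] = 3.56·0.11793 = 0.41983 mg/L.

0.420 mg/L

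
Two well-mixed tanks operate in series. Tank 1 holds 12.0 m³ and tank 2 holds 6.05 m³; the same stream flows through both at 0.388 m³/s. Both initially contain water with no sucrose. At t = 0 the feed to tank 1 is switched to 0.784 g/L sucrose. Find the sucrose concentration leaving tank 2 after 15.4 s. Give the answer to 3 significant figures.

0.120 g/L

Each tank obeys Vᵢ dCᵢ/dt = Q(Cᵢ₋₁ − Cᵢ), so τᵢ = Vᵢ/Q.
τ₁ = 12.0/0.388 = 30.928 s; τ₂ = 6.05/0.388 = 15.593 s.
Tank 1: C₁ = C_in(1 − e^(−t/τ₁)). Tank 2 (τ₁ ≠ τ₂): C₂ = C_in[1 − (τ₁ e^(−t/τ₁) − τ₂ e^(−t/τ₂))/(τ₁ − τ₂)].
At t = 15.4: e^(−t/τ₁) = 0.60779, e^(−t/τ₂) = 0.37246.
C₂ = 0.784·[1 − (30.928·0.60779 − 15.593·0.37246)/(15.335)] = 0.784·0.15293 = 0.11990 g/L.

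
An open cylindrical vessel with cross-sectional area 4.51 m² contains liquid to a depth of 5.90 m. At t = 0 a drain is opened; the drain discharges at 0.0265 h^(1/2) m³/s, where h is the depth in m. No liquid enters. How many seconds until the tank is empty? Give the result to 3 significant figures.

A dh/dt = −Q_out = −0.0265 √h.
Separate and integrate: 2(√h − √h₀) = −(0.0265/A) t.
Set h = 0: 2√h₀ = (0.0265/A) t_empty ⇒ t_empty = 2A√h₀/0.0265.
t_empty = 2·4.51·√5.90/0.0265 = 9.0200·2.4290/0.0265 = 826.77 s.

827 s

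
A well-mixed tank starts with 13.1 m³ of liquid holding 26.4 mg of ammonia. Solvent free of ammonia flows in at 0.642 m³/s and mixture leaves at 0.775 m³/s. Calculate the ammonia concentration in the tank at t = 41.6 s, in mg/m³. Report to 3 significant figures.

0.143 mg/m³

Total volume: dV/dt = Q_in − Q_out = -0.13300 m³/s, so V(t) = 13.1 − 0.13300 t and V(41.6) = 7.5672 m³.
Species balance (pure solvent in): dm/dt = −Q_out · m/V(t).
dm/m = −Q_out dt/(V₀ − 0.13300 t); integrating gives ln(m/m₀) = −(Q_out/(Q_in−Q_out)) ln(V/V₀).
m = m₀ (V₀/V)^(Q_out/(Q_in−Q_out)) = 26.4 × (13.1/7.5672)^(-5.8271) = 1.0785 mg.
C = m/V = 1.0785/7.5672 = 0.14252 mg/m³.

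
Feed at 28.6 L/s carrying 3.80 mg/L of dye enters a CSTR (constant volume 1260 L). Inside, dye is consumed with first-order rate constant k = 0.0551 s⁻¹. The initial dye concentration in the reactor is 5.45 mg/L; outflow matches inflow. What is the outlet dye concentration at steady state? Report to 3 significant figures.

Species balance: V dC/dt = Q C_in − Q C − k V C.
At steady state: 0 = Q C_in − (Q + kV) C_ss, so C_ss = Q C_in/(Q + kV).
C_ss = 28.6·3.80/(28.6 + 0.0551·1260) = 108.68/98.026 = 1.1087 mg/L.

1.11 mg/L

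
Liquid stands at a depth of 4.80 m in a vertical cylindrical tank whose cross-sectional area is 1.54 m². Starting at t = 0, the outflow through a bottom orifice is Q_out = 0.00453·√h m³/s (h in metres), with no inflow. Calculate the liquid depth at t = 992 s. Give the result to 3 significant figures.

0.536 m

Mass balance (ρ constant): A dh/dt = −0.00453 √h.
∫ h^(−1/2) dh = −(0.00453/A) ∫ dt, giving 2√h = 2√h₀ − (0.00453/A) t.
√h = √4.80 − 0.00453·992/(2·1.54) = 2.1909 − 1.4590 = 0.73188.
h = 0.73188² = 0.53564 m.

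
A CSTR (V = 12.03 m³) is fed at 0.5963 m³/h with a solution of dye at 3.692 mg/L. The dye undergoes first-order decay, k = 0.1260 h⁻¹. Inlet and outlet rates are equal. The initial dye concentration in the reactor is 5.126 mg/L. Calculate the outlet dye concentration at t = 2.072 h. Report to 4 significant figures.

V dC/dt = Q(C_in − C) − k V C.
This is linear with rate a = Q/V + k = 0.175568 h⁻¹.
C_ss = Q C_in/(Q + kV) = 1.04236 mg/L; C(t) = C_ss + (C₀ − C_ss) e^(−a t).
C(2.072) = 1.04236 + (4.08364)·e^(−0.175568·2.072) = 1.04236 + (4.08364)·0.695047 = 3.88068 mg/L.

3.881 mg/L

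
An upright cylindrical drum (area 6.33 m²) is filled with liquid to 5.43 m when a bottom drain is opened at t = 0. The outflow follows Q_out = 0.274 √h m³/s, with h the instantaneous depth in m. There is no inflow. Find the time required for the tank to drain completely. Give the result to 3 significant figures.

A dh/dt = −Q_out = −0.274 √h.
∫ h^(−1/2) dh = −(0.274/A) ∫ dt, giving 2√h = 2√h₀ − (0.274/A) t.
Set h = 0: 2√h₀ = (0.274/A) t_empty ⇒ t_empty = 2A√h₀/0.274.
t_empty = 2·6.33·√5.43/0.274 = 12.660·2.3302/0.274 = 107.67 s.

108 s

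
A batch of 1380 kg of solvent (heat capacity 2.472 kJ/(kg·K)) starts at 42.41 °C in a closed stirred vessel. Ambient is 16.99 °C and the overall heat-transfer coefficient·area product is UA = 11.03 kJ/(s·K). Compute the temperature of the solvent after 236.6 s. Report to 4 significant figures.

28.82 °C

Heat balance on the well-mixed liquid: M c_p dT/dt = −UA(T − T_amb).
dT/dt = (T_ss − T)/τ with T_ss = T_amb = 16.9900 °C, τ = M c_p/UA = 1380·2.472/11.03 = 309.280 s.
Integrating: T(t) = T_ss + (T₀ − T_ss) e^(−t/τ).
T(236.6) = 16.9900 + (25.4200)·0.465333 = 28.8188 °C.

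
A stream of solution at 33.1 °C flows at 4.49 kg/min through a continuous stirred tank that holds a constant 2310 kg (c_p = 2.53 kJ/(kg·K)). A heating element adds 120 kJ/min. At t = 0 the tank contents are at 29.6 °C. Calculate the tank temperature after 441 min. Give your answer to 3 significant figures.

37.7 °C

Heat balance on the well-mixed liquid: M c_p dT/dt = ṁ c_p (T_in − T) + 120.
Rearrange: dT/dt = (T_ss − T)/τ with τ = M/ṁ = 514.48 min and T_ss = T_in + Q̇/(ṁ c_p) = 43.664 °C.
This is linear first-order; T(t) = T_ss + (T₀ − T_ss) e^(−t/τ).
T(441) = 43.664 + (-14.064)·e^(−441/514.48) = 43.664 + (-14.064)·0.42436 = 37.696 °C.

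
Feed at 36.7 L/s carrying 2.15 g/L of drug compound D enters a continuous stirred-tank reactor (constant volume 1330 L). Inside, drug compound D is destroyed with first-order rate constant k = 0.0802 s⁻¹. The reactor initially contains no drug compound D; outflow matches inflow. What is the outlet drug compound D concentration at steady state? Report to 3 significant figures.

Species balance: V dC/dt = Q C_in − Q C − k V C.
At steady state: 0 = Q C_in − (Q + kV) C_ss, so C_ss = Q C_in/(Q + kV).
C_ss = 36.7·2.15/(36.7 + 0.0802·1330) = 78.905/143.37 = 0.55037 g/L.

0.550 g/L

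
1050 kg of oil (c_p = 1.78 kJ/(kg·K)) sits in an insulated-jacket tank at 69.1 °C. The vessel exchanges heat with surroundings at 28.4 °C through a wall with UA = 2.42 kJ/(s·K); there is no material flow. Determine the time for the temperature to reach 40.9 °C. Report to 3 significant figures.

M c_p dT/dt = −UA(T − T_amb).
τ = M c_p/UA = 772.31 s; T_ss = T_amb = 28.400 °C.
T(t) = T_ss + (T₀ − T_ss)e^(−t/τ); set T = 40.9:
t = −τ ln[(T − T_ss)/(T₀ − T_ss)] = −772.31 · ln(0.30713) = 911.72 s.

912 s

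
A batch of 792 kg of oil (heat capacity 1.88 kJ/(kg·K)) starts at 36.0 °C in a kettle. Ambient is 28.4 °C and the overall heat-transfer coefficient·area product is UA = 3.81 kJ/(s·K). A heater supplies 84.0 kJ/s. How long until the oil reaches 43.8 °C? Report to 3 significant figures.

303 s

M c_p dT/dt = −UA(T − T_amb) + Q̇.
τ = M c_p/UA = 390.80 s; T_ss = T_amb + Q̇/UA = 28.4 + 84.0/3.81 = 50.447 °C.
T(t) = T_ss + (T₀ − T_ss)e^(−t/τ); set T = 43.8:
t = −τ ln[(T − T_ss)/(T₀ − T_ss)] = −390.80 · ln(0.46010) = 303.38 s.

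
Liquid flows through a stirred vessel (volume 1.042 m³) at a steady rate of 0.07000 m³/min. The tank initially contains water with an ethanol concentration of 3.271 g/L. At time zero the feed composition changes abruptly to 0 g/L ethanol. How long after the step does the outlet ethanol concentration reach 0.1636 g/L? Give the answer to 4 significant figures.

44.59 min

Species balance: V dC/dt = Q(C_in − C) ⇒ τ = V/Q = 14.8857 min.
C(t) = C_in + (C₀ − C_in) e^(−t/τ). Set C = 0.1636 and solve for t:
e^(−t/τ) = (C − C_in)/(C₀ − C_in) = (0.1636 − 0)/(3.271 − 0) = 0.0500153
t = −τ ln(…) = 14.8857 × 2.99543 = 44.5891 min.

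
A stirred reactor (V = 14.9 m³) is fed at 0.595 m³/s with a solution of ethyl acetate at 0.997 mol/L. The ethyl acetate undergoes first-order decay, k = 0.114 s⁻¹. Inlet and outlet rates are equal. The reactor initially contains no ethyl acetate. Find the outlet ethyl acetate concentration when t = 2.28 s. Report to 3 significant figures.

V dC/dt = Q(C_in − C) − k V C.
This is linear with rate a = Q/V + k = 0.15393 s⁻¹.
C_ss = Q C_in/(Q + kV) = 0.25864 mol/L; C(t) = C_ss + (C₀ − C_ss) e^(−a t).
C(2.28) = 0.25864 + (-0.25864)·e^(−0.15393·2.28) = 0.25864 + (-0.25864)·0.70401 = 0.076555 mol/L.

0.0766 mol/L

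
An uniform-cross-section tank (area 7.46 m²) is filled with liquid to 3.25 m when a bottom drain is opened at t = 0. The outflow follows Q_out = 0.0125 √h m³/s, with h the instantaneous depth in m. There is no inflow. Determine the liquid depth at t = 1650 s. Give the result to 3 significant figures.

Accumulation of liquid (constant cross-section A): A dh/dt = −0.0125 √h.
Separate and integrate: 2(√h − √h₀) = −(0.0125/A) t.
√h = √3.25 − 0.0125·1650/(2·7.46) = 1.8028 − 1.3824 = 0.42040.
h = 0.42040² = 0.17674 m.

0.177 m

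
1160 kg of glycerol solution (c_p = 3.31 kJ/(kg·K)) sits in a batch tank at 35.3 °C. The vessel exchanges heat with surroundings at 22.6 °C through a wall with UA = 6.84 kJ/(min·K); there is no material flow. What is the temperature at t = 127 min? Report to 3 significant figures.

32.7 °C

Lumped-capacitance energy balance: M c_p dT/dt = UA(T_amb − T).
dT/dt = (T_ss − T)/τ with T_ss = T_amb = 22.600 °C, τ = M c_p/UA = 1160·3.31/6.84 = 561.35 min.
Integrating: T(t) = T_ss + (T₀ − T_ss) e^(−t/τ).
T(127) = 22.600 + (12.700)·0.79752 = 32.729 °C.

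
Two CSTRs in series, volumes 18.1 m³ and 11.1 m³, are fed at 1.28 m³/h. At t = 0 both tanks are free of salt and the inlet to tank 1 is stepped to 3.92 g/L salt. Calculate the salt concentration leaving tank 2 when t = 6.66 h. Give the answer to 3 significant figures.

0.475 g/L

Each tank obeys Vᵢ dCᵢ/dt = Q(Cᵢ₋₁ − Cᵢ), so τᵢ = Vᵢ/Q.
τ₁ = 18.1/1.28 = 14.141 h; τ₂ = 11.1/1.28 = 8.6719 h.
Solving the cascade with C₁(0)=C₂(0)=0 gives C₂(t) = C_in[1 − (τ₁ e^(−t/τ₁) − τ₂ e^(−t/τ₂))/(τ₁ − τ₂)].
At t = 6.66: e^(−t/τ₁) = 0.62439, e^(−t/τ₂) = 0.46394.
C₂ = 3.92·[1 − (14.141·0.62439 − 8.6719·0.46394)/(5.4688)] = 3.92·0.12119 = 0.47506 g/L.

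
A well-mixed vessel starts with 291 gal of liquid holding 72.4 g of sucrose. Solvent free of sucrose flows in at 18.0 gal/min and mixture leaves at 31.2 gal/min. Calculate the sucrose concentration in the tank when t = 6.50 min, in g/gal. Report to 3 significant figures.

0.155 g/gal

Let m(t) be the amount of sucrose. Volume: V(t) = V₀ + (Q_in − Q_out) t = 291 − 13.200 t; V(6.50) = 205.20 gal.
No sucrose enters, so dm/dt = −Q_out · (m/V).
Separate: dm/m = −Q_out dt/V(t) ⇒ ln(m/m₀) = −(Q_out/(Q_in−Q_out)) ln(V/V₀).
m = m₀ (V₀/V)^(Q_out/(Q_in−Q_out)) = 72.4 × (291/205.20)^(-2.3636) = 31.706 g.
C = m/V = 31.706/205.20 = 0.15451 g/gal.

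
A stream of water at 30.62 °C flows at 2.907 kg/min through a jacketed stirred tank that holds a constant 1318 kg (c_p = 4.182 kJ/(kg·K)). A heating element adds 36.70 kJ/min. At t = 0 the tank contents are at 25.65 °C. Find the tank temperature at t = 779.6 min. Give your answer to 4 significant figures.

M c_p dT/dt = ṁ c_p (T_in − T) + Q̇.
Rearrange: dT/dt = (T_ss − T)/τ with τ = M/ṁ = 453.388 min and T_ss = T_in + Q̇/(ṁ c_p) = 33.6388 °C.
This is linear first-order; T(t) = T_ss + (T₀ − T_ss) e^(−t/τ).
T(779.6) = 33.6388 + (-7.98882)·e^(−779.6/453.388) = 33.6388 + (-7.98882)·0.179156 = 32.2076 °C.

32.21 °C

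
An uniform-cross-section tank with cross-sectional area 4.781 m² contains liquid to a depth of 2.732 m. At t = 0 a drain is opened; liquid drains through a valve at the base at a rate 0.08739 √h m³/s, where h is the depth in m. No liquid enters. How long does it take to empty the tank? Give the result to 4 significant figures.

A dh/dt = −Q_out = −0.08739 √h.
∫ h^(−1/2) dh = −(0.08739/A) ∫ dt, giving 2√h = 2√h₀ − (0.08739/A) t.
Set h = 0: 2√h₀ = (0.08739/A) t_empty ⇒ t_empty = 2A√h₀/0.08739.
t_empty = 2·4.781·√2.732/0.08739 = 9.56200·1.65288/0.08739 = 180.854 s.

180.9 s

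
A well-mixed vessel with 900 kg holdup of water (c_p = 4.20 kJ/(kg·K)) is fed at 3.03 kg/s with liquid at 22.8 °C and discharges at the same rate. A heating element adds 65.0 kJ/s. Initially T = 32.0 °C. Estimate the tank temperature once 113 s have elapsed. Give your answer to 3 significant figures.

First-law balance (no shaft work): M c_p dT/dt = ṁ c_p (T_in − T) + 65.0.
τ = M/ṁ = 297.03 s; T_ss = T_in + Q̇/(ṁ c_p) = 22.8 + 65.0/(3.03·4.20) = 27.908 °C.
This is linear first-order; T(t) = T_ss + (T₀ − T_ss) e^(−t/τ).
T(113) = 27.908 + (4.0923)·e^(−113/297.03) = 27.908 + (4.0923)·0.68357 = 30.705 °C.

30.7 °C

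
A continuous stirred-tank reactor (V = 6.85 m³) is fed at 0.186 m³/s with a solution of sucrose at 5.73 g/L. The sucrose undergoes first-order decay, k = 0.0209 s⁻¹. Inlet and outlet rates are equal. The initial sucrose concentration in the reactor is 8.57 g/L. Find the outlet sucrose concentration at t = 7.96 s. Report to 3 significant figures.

6.88 g/L

Accumulation = in − out − consumed: V dC/dt = Q C_in − Q C − k V C.
dC/dt = (Q/V) C_in − (Q/V + k) C; effective rate a = Q/V + k = 0.027153 + 0.0209 = 0.048053 s⁻¹.
C_ss = Q C_in/(Q + kV) = 3.2378 g/L; C(t) = C_ss + (C₀ − C_ss) e^(−a t).
C(7.96) = 3.2378 + (5.3322)·e^(−0.048053·7.96) = 3.2378 + (5.3322)·0.68215 = 6.8752 g/L.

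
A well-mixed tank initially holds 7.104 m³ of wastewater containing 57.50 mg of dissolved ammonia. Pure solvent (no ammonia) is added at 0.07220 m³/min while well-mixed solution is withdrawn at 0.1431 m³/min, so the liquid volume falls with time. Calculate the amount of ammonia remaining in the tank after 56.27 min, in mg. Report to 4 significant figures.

Let m(t) be the amount of ammonia. Volume: V(t) = V₀ + (Q_in − Q_out) t = 7.104 − 0.0709000 t; V(56.27) = 3.11446 m³.
No ammonia enters, so dm/dt = −Q_out · (m/V).
dm/m = −Q_out dt/(V₀ − 0.0709000 t); integrating gives ln(m/m₀) = −(Q_out/(Q_in−Q_out)) ln(V/V₀).
m = m₀ (V₀/V)^(Q_out/(Q_in−Q_out)) = 57.50 × (7.104/3.11446)^(-2.01834) = 10.8858 mg.

10.89 mg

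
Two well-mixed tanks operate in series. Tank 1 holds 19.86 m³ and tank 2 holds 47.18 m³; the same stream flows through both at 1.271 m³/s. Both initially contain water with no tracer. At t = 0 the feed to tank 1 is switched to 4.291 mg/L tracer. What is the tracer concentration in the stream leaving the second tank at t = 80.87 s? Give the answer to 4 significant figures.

Each tank obeys Vᵢ dCᵢ/dt = Q(Cᵢ₋₁ − Cᵢ), so τᵢ = Vᵢ/Q.
τ₁ = 19.86/1.271 = 15.6255 s; τ₂ = 47.18/1.271 = 37.1204 s.
Tank 1: C₁ = C_in(1 − e^(−t/τ₁)). Tank 2 (τ₁ ≠ τ₂): C₂ = C_in[1 − (τ₁ e^(−t/τ₁) − τ₂ e^(−t/τ₂))/(τ₁ − τ₂)].
At t = 80.87: e^(−t/τ₁) = 0.00565329, e^(−t/τ₂) = 0.113201.
C₂ = 4.291·[1 − (15.6255·0.00565329 − 37.1204·0.113201)/(-21.4949)] = 4.291·0.808618 = 3.46978 mg/L.

3.470 mg/L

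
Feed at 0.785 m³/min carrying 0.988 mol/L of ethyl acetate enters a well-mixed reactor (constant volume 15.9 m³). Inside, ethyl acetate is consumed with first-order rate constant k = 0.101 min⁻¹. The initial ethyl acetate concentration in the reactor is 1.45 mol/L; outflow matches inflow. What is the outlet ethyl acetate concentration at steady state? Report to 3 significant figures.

V dC/dt = Q(C_in − C) − k V C.
At steady state: 0 = Q C_in − (Q + kV) C_ss, so C_ss = Q C_in/(Q + kV).
C_ss = 0.785·0.988/(0.785 + 0.101·15.9) = 0.77558/2.3909 = 0.32439 mol/L.

0.324 mol/L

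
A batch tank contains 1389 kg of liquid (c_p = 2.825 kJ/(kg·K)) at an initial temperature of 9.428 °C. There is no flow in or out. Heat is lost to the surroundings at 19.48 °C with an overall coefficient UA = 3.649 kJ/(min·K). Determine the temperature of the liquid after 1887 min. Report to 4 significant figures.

17.74 °C

Energy balance: M c_p dT/dt = −UA(T − T_amb).
dT/dt = (T_ss − T)/τ with T_ss = T_amb = 19.4800 °C, τ = M c_p/UA = 1389·2.825/3.649 = 1075.34 min.
Integrating: T(t) = T_ss + (T₀ − T_ss) e^(−t/τ).
T(1887) = 19.4800 + (-10.0520)·0.172944 = 17.7416 °C.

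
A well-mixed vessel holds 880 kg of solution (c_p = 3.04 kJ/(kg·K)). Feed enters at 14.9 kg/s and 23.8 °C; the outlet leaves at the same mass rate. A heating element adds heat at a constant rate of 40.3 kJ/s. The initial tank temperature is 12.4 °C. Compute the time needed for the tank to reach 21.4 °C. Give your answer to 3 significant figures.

Unsteady energy balance on the tank contents: M c_p dT/dt = ṁ c_p (T_in − T) + 40.3.
τ = M/ṁ = 59.060 s; T_ss = T_in + Q̇/(ṁ c_p) = 24.690 °C.
T(t) = T_ss + (T₀ − T_ss) e^(−t/τ). Set T = 21.4:
e^(−t/τ) = (21.4 − 24.690)/(12.4 − 24.690) = 0.26768
t = −59.060 · ln(0.26768) = 77.840 s.

77.8 s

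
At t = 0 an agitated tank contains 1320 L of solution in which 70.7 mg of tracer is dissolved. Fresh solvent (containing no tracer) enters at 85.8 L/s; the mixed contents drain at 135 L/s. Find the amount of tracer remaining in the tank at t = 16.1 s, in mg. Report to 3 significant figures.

Total volume: dV/dt = Q_in − Q_out = -49.200 L/s, so V(t) = 1320 − 49.200 t and V(16.1) = 527.88 L.
Species balance (pure solvent in): dm/dt = −Q_out · m/V(t).
dm/m = −Q_out dt/(V₀ − 49.200 t); integrating gives ln(m/m₀) = −(Q_out/(Q_in−Q_out)) ln(V/V₀).
m = m₀ (V₀/V)^(Q_out/(Q_in−Q_out)) = 70.7 × (1320/527.88)^(-2.7439) = 5.7179 mg.

5.72 mg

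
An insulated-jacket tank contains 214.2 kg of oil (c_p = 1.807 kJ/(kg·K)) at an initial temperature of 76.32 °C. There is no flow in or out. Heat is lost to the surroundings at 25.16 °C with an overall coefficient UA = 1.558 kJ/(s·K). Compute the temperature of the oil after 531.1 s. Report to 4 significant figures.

Lumped-capacitance energy balance: M c_p dT/dt = UA(T_amb − T).
dT/dt = (T_ss − T)/τ with T_ss = T_amb = 25.1600 °C, τ = M c_p/UA = 214.2·1.807/1.558 = 248.434 s.
T approaches T_ss exponentially: T(t) = T_ss + (T₀ − T_ss) e^(−t/τ).
T(531.1) = 25.1600 + (51.1600)·0.117915 = 31.1925 °C.

31.19 °C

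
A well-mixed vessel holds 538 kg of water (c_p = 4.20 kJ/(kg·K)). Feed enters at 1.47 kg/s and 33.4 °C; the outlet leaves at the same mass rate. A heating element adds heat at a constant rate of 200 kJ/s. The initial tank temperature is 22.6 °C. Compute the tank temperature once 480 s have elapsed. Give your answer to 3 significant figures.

Energy balance: M c_p dT/dt = ṁ c_p (T_in − T) + 200.
Rearrange: dT/dt = (T_ss − T)/τ with τ = M/ṁ = 365.99 s and T_ss = T_in + Q̇/(ṁ c_p) = 65.794 °C.
T approaches T_ss exponentially: T(t) = T_ss + (T₀ − T_ss) e^(−t/τ).
T(480) = 65.794 + (-43.194)·e^(−480/365.99) = 65.794 + (-43.194)·0.26941 = 54.157 °C.

54.2 °C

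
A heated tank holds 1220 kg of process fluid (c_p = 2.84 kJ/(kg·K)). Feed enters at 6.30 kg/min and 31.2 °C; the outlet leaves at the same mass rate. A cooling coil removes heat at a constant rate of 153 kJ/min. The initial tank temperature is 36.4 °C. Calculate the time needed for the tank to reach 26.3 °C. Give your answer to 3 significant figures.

Energy balance: M c_p dT/dt = ṁ c_p (T_in − T) − 153.
τ = M/ṁ = 193.65 min; T_ss = T_in − Q̇/(ṁ c_p) = 22.649 °C.
T(t) = T_ss + (T₀ − T_ss) e^(−t/τ). Set T = 26.3:
e^(−t/τ) = (26.3 − 22.649)/(36.4 − 22.649) = 0.26552
t = −193.65 · ln(0.26552) = 256.79 min.

257 min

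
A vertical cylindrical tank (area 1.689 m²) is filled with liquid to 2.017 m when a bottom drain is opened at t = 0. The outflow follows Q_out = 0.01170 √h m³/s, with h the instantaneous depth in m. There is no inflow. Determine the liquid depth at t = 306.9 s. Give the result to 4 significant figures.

A dh/dt = −Q_out = −0.01170 √h.
Separate and integrate: 2(√h − √h₀) = −(0.01170/A) t.
√h = √2.017 − 0.01170·306.9/(2·1.689) = 1.42021 − 1.06298 = 0.357236.
h = 0.357236² = 0.127618 m.

0.1276 m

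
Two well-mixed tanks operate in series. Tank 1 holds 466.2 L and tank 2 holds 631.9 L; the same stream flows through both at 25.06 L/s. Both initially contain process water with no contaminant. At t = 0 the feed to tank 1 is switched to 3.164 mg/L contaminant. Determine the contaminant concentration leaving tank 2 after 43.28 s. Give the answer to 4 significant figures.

Time constants: τᵢ = Vᵢ/Q for each well-mixed tank.
τ₁ = 466.2/25.06 = 18.6034 s; τ₂ = 631.9/25.06 = 25.2155 s.
Solving the cascade with C₁(0)=C₂(0)=0 gives C₂(t) = C_in[1 − (τ₁ e^(−t/τ₁) − τ₂ e^(−t/τ₂))/(τ₁ − τ₂)].
At t = 43.28: e^(−t/τ₁) = 0.0976405, e^(−t/τ₂) = 0.179711.
C₂ = 3.164·[1 − (18.6034·0.0976405 − 25.2155·0.179711)/(-6.61213)] = 3.164·0.589383 = 1.86481 mg/L.

1.865 mg/L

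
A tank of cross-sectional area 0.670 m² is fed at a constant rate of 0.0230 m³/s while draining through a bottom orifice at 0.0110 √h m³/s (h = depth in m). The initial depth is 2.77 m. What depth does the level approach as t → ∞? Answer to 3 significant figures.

Level balance: A dh/dt = 0.0230 − 0.0110 √h. Setting dh/dt = 0:
Q_in = 0.0110 √h_ss ⇒ √h_ss = 0.0230/0.0110 = 2.0909.
h_ss = 2.0909² = 4.3719 m. (Since h₀ = 2.77 m < h_ss, the level will rise toward this value.)

4.37 m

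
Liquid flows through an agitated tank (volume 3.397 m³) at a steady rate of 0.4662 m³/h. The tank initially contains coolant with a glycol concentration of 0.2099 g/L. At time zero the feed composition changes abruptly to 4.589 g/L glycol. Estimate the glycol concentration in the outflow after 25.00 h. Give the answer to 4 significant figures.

4.447 g/L

Mass balance on the solute (V constant): V dC/dt = Q(C_in − C).
Rewrite as dC/dt + C/τ = C_in/τ, τ = V/Q = 7.28657 h.
This is linear first-order; C(t) = C_in + (C₀ − C_in) e^(−t/τ).
C(25.00) = 4.589 + (0.2099 − 4.589)·e^(−25.00/7.28657) = 4.589 + (-4.37910)·0.0323556 = 4.44731 g/L.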